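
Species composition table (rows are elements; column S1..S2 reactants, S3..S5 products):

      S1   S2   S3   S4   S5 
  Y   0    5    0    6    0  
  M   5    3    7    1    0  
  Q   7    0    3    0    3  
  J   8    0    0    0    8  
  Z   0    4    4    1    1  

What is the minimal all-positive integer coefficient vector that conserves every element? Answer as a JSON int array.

Coefficients: [3, 6, 4, 5, 3]

Y: 3·0+6·5 = 30 | 4·0+5·6+3·0 = 30
M: 3·5+6·3 = 33 | 4·7+5·1+3·0 = 33
Q: 3·7+6·0 = 21 | 4·3+5·0+3·3 = 21
J: 3·8+6·0 = 24 | 4·0+5·0+3·8 = 24
Z: 3·0+6·4 = 24 | 4·4+5·1+3·1 = 24
gcd(3,6,4,5,3) = 1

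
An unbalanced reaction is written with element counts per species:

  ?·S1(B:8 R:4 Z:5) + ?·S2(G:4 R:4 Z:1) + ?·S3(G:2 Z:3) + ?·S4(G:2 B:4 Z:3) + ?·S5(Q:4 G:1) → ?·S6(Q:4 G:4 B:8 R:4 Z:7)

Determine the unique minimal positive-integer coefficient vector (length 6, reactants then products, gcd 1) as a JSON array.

Coefficients: [3, 1, 2, 2, 4, 4]

Q: 3·0+1·0+2·0+2·0+4·4 = 16 | 4·4 = 16
G: 3·0+1·4+2·2+2·2+4·1 = 16 | 4·4 = 16
B: 3·8+1·0+2·0+2·4+4·0 = 32 | 4·8 = 32
R: 3·4+1·4+2·0+2·0+4·0 = 16 | 4·4 = 16
Z: 3·5+1·1+2·3+2·3+4·0 = 28 | 4·7 = 28
gcd(3,1,2,2,4,4) = 1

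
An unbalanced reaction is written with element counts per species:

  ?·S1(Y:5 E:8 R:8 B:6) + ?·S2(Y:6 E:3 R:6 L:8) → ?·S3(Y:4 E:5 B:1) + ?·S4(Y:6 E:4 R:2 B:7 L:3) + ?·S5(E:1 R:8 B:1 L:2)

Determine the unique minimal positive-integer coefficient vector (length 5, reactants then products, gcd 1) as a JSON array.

Coefficients: [4, 2, 5, 2, 5]

Y: 4·5+2·6 = 32 | 5·4+2·6+5·0 = 32
E: 4·8+2·3 = 38 | 5·5+2·4+5·1 = 38
R: 4·8+2·6 = 44 | 5·0+2·2+5·8 = 44
B: 4·6+2·0 = 24 | 5·1+2·7+5·1 = 24
L: 4·0+2·8 = 16 | 5·0+2·3+5·2 = 16
gcd(4,2,5,2,5) = 1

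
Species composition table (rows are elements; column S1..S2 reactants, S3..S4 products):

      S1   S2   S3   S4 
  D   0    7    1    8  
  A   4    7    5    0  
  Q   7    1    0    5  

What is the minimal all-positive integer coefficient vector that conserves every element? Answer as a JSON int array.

Coefficients: [1, 3, 5, 2]

D: 1·0+3·7 = 21 | 5·1+2·8 = 21
A: 1·4+3·7 = 25 | 5·5+2·0 = 25
Q: 1·7+3·1 = 10 | 5·0+2·5 = 10
gcd(1,3,5,2) = 1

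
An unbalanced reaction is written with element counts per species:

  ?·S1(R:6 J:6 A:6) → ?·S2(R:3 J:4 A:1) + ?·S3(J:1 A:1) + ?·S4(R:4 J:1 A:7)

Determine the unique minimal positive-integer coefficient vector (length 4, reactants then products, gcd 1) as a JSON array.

R: 5·6 = 30 | 6·3+3·0+3·4 = 30
J: 5·6 = 30 | 6·4+3·1+3·1 = 30
A: 5·6 = 30 | 6·1+3·1+3·7 = 30
gcd(5,6,3,3) = 1

Coefficients: [5, 6, 3, 3]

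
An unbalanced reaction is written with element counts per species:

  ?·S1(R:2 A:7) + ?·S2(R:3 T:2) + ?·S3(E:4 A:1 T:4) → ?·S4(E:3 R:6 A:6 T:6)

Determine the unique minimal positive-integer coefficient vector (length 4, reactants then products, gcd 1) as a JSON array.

Coefficients: [3, 6, 3, 4]

E: 3·0+6·0+3·4 = 12 | 4·3 = 12
R: 3·2+6·3+3·0 = 24 | 4·6 = 24
A: 3·7+6·0+3·1 = 24 | 4·6 = 24
T: 3·0+6·2+3·4 = 24 | 4·6 = 24
gcd(3,6,3,4) = 1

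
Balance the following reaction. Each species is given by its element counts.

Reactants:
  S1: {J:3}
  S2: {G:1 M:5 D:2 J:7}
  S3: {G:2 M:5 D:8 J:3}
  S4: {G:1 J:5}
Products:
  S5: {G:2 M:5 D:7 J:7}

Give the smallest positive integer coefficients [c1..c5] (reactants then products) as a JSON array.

G: 5·0+1·1+5·2+1·1 = 12 | 6·2 = 12
M: 5·0+1·5+5·5+1·0 = 30 | 6·5 = 30
D: 5·0+1·2+5·8+1·0 = 42 | 6·7 = 42
J: 5·3+1·7+5·3+1·5 = 42 | 6·7 = 42
gcd(5,1,5,1,6) = 1

Coefficients: [5, 1, 5, 1, 6]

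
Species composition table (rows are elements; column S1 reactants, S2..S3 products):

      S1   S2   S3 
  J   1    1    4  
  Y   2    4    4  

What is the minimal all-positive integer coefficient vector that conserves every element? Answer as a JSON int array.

J: 6·1 = 6 | 2·1+1·4 = 6
Y: 6·2 = 12 | 2·4+1·4 = 12
gcd(6,2,1) = 1

Coefficients: [6, 2, 1]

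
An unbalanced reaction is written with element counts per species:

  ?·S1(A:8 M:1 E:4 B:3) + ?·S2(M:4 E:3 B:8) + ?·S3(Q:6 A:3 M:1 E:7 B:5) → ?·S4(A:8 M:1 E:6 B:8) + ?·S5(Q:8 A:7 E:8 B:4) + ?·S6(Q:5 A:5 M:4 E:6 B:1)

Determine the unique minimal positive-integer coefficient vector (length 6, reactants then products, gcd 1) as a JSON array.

Q: 5·0+1·0+3·6 = 18 | 4·0+1·8+2·5 = 18
A: 5·8+1·0+3·3 = 49 | 4·8+1·7+2·5 = 49
M: 5·1+1·4+3·1 = 12 | 4·1+1·0+2·4 = 12
E: 5·4+1·3+3·7 = 44 | 4·6+1·8+2·6 = 44
B: 5·3+1·8+3·5 = 38 | 4·8+1·4+2·1 = 38
gcd(5,1,3,4,1,2) = 1

Coefficients: [5, 1, 3, 4, 1, 2]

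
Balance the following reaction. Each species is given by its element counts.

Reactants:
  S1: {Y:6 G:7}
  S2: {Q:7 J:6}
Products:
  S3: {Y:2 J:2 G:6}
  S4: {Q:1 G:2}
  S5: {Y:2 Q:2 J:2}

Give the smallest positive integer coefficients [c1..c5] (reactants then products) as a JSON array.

Y: 2·6+2·0 = 12 | 1·2+4·0+5·2 = 12
Q: 2·0+2·7 = 14 | 1·0+4·1+5·2 = 14
J: 2·0+2·6 = 12 | 1·2+4·0+5·2 = 12
G: 2·7+2·0 = 14 | 1·6+4·2+5·0 = 14
gcd(2,2,1,4,5) = 1

Coefficients: [2, 2, 1, 4, 5]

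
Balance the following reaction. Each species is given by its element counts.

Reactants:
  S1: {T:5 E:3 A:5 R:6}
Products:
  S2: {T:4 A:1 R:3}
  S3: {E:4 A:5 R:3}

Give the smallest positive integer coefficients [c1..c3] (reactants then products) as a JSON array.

T: 4·5 = 20 | 5·4+3·0 = 20
E: 4·3 = 12 | 5·0+3·4 = 12
A: 4·5 = 20 | 5·1+3·5 = 20
R: 4·6 = 24 | 5·3+3·3 = 24
gcd(4,5,3) = 1

Coefficients: [4, 5, 3]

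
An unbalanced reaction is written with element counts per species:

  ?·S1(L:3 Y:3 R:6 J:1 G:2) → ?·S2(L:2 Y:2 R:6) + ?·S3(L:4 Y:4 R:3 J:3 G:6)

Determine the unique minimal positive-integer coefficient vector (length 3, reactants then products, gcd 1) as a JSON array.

Coefficients: [6, 5, 2]

L: 6·3 = 18 | 5·2+2·4 = 18
Y: 6·3 = 18 | 5·2+2·4 = 18
R: 6·6 = 36 | 5·6+2·3 = 36
J: 6·1 = 6 | 5·0+2·3 = 6
G: 6·2 = 12 | 5·0+2·6 = 12
gcd(6,5,2) = 1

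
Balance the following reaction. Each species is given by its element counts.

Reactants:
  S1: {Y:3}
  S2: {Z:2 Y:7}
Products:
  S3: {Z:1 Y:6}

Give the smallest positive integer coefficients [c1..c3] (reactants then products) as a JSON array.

Z: 5·0+3·2 = 6 | 6·1 = 6
Y: 5·3+3·7 = 36 | 6·6 = 36
gcd(5,3,6) = 1

Coefficients: [5, 3, 6]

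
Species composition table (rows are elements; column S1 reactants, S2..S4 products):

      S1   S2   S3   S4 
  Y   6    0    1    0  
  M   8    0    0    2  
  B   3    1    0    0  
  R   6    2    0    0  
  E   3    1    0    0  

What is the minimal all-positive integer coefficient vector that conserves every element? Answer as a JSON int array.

Coefficients: [1, 3, 6, 4]

Y: 1·6 = 6 | 3·0+6·1+4·0 = 6
M: 1·8 = 8 | 3·0+6·0+4·2 = 8
B: 1·3 = 3 | 3·1+6·0+4·0 = 3
R: 1·6 = 6 | 3·2+6·0+4·0 = 6
E: 1·3 = 3 | 3·1+6·0+4·0 = 3
gcd(1,3,6,4) = 1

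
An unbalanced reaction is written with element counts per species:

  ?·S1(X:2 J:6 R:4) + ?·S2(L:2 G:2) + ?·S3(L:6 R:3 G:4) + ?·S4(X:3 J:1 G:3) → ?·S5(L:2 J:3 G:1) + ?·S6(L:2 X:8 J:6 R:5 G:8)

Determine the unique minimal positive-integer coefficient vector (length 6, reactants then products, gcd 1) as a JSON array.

Coefficients: [3, 2, 1, 6, 2, 3]

L: 3·0+2·2+1·6+6·0 = 10 | 2·2+3·2 = 10
X: 3·2+2·0+1·0+6·3 = 24 | 2·0+3·8 = 24
J: 3·6+2·0+1·0+6·1 = 24 | 2·3+3·6 = 24
R: 3·4+2·0+1·3+6·0 = 15 | 2·0+3·5 = 15
G: 3·0+2·2+1·4+6·3 = 26 | 2·1+3·8 = 26
gcd(3,2,1,6,2,3) = 1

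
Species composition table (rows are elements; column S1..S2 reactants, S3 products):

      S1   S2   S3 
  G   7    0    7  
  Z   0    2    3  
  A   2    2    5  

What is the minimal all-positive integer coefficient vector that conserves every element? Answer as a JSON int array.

G: 2·7+3·0 = 14 | 2·7 = 14
Z: 2·0+3·2 = 6 | 2·3 = 6
A: 2·2+3·2 = 10 | 2·5 = 10
gcd(2,3,2) = 1

Coefficients: [2, 3, 2]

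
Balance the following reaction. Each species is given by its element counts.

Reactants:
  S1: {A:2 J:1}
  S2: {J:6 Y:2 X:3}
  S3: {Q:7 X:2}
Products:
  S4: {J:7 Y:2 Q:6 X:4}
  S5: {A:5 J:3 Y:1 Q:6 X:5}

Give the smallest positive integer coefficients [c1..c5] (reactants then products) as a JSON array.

A: 5·2+6·0+6·0 = 10 | 5·0+2·5 = 10
J: 5·1+6·6+6·0 = 41 | 5·7+2·3 = 41
Y: 5·0+6·2+6·0 = 12 | 5·2+2·1 = 12
Q: 5·0+6·0+6·7 = 42 | 5·6+2·6 = 42
X: 5·0+6·3+6·2 = 30 | 5·4+2·5 = 30
gcd(5,6,6,5,2) = 1

Coefficients: [5, 6, 6, 5, 2]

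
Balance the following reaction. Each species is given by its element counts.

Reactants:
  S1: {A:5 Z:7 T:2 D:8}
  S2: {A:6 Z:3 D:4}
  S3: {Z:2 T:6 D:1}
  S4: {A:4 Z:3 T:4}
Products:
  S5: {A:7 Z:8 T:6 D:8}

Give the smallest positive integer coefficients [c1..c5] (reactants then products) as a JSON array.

A: 4·5+3·6+4·0+1·4 = 42 | 6·7 = 42
Z: 4·7+3·3+4·2+1·3 = 48 | 6·8 = 48
T: 4·2+3·0+4·6+1·4 = 36 | 6·6 = 36
D: 4·8+3·4+4·1+1·0 = 48 | 6·8 = 48
gcd(4,3,4,1,6) = 1

Coefficients: [4, 3, 4, 1, 6]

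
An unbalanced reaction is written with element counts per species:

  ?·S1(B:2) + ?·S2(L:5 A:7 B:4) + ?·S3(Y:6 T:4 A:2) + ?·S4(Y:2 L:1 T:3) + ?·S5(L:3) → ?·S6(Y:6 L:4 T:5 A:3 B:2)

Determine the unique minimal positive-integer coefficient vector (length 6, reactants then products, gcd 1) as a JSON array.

Y: 3·0+1·0+4·6+3·2+4·0 = 30 | 5·6 = 30
L: 3·0+1·5+4·0+3·1+4·3 = 20 | 5·4 = 20
T: 3·0+1·0+4·4+3·3+4·0 = 25 | 5·5 = 25
A: 3·0+1·7+4·2+3·0+4·0 = 15 | 5·3 = 15
B: 3·2+1·4+4·0+3·0+4·0 = 10 | 5·2 = 10
gcd(3,1,4,3,4,5) = 1

Coefficients: [3, 1, 4, 3, 4, 5]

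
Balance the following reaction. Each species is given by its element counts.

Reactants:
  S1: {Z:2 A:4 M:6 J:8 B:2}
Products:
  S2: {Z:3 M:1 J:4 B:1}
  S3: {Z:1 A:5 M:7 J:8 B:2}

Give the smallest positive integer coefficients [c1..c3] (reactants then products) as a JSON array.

Coefficients: [5, 2, 4]

Z: 5·2 = 10 | 2·3+4·1 = 10
A: 5·4 = 20 | 2·0+4·5 = 20
M: 5·6 = 30 | 2·1+4·7 = 30
J: 5·8 = 40 | 2·4+4·8 = 40
B: 5·2 = 10 | 2·1+4·2 = 10
gcd(5,2,4) = 1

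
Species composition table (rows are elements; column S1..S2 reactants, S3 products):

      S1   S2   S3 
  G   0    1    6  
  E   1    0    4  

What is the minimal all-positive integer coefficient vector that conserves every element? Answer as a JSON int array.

Coefficients: [4, 6, 1]

G: 4·0+6·1 = 6 | 1·6 = 6
E: 4·1+6·0 = 4 | 1·4 = 4
gcd(4,6,1) = 1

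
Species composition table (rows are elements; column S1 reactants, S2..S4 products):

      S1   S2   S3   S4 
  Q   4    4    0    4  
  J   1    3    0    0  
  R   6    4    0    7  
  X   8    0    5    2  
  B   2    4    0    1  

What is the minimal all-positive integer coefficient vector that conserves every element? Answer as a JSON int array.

Coefficients: [3, 1, 4, 2]

Q: 3·4 = 12 | 1·4+4·0+2·4 = 12
J: 3·1 = 3 | 1·3+4·0+2·0 = 3
R: 3·6 = 18 | 1·4+4·0+2·7 = 18
X: 3·8 = 24 | 1·0+4·5+2·2 = 24
B: 3·2 = 6 | 1·4+4·0+2·1 = 6
gcd(3,1,4,2) = 1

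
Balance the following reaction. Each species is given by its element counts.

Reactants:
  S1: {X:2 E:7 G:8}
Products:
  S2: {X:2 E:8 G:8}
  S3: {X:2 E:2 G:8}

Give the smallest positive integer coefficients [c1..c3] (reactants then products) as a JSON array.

X: 6·2 = 12 | 5·2+1·2 = 12
E: 6·7 = 42 | 5·8+1·2 = 42
G: 6·8 = 48 | 5·8+1·8 = 48
gcd(6,5,1) = 1

Coefficients: [6, 5, 1]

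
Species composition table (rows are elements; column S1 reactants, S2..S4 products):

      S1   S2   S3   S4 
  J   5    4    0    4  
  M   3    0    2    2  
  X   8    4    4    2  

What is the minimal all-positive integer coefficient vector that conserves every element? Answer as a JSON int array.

J: 4·5 = 20 | 3·4+4·0+2·4 = 20
M: 4·3 = 12 | 3·0+4·2+2·2 = 12
X: 4·8 = 32 | 3·4+4·4+2·2 = 32
gcd(4,3,4,2) = 1

Coefficients: [4, 3, 4, 2]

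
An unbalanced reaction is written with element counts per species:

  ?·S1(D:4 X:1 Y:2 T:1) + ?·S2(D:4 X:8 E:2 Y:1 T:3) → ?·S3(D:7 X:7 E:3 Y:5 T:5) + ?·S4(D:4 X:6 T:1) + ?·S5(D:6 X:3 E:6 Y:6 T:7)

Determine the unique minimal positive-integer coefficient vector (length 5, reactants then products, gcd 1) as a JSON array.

D: 5·4+6·4 = 44 | 2·7+6·4+1·6 = 44
X: 5·1+6·8 = 53 | 2·7+6·6+1·3 = 53
E: 5·0+6·2 = 12 | 2·3+6·0+1·6 = 12
Y: 5·2+6·1 = 16 | 2·5+6·0+1·6 = 16
T: 5·1+6·3 = 23 | 2·5+6·1+1·7 = 23
gcd(5,6,2,6,1) = 1

Coefficients: [5, 6, 2, 6, 1]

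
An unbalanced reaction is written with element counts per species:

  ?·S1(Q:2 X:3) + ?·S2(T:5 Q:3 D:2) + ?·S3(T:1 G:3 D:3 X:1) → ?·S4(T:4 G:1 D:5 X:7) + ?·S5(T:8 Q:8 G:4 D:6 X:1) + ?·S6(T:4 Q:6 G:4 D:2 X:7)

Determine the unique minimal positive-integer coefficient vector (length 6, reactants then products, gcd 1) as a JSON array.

T: 6·0+6·5+6·1 = 36 | 2·4+3·8+1·4 = 36
Q: 6·2+6·3+6·0 = 30 | 2·0+3·8+1·6 = 30
G: 6·0+6·0+6·3 = 18 | 2·1+3·4+1·4 = 18
D: 6·0+6·2+6·3 = 30 | 2·5+3·6+1·2 = 30
X: 6·3+6·0+6·1 = 24 | 2·7+3·1+1·7 = 24
gcd(6,6,6,2,3,1) = 1

Coefficients: [6, 6, 6, 2, 3, 1]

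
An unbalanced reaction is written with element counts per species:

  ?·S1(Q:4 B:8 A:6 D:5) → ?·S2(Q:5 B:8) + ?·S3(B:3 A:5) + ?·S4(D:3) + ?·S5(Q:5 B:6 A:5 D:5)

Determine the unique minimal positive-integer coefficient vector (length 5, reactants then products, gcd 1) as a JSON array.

Q: 5·4 = 20 | 2·5+4·0+5·0+2·5 = 20
B: 5·8 = 40 | 2·8+4·3+5·0+2·6 = 40
A: 5·6 = 30 | 2·0+4·5+5·0+2·5 = 30
D: 5·5 = 25 | 2·0+4·0+5·3+2·5 = 25
gcd(5,2,4,5,2) = 1

Coefficients: [5, 2, 4, 5, 2]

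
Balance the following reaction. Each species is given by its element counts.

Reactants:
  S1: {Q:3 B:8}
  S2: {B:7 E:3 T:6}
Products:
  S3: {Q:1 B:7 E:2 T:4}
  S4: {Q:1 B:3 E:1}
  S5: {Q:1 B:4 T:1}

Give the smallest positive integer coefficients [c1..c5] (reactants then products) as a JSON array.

Q: 5·3+5·0 = 15 | 6·1+3·1+6·1 = 15
B: 5·8+5·7 = 75 | 6·7+3·3+6·4 = 75
E: 5·0+5·3 = 15 | 6·2+3·1+6·0 = 15
T: 5·0+5·6 = 30 | 6·4+3·0+6·1 = 30
gcd(5,5,6,3,6) = 1

Coefficients: [5, 5, 6, 3, 6]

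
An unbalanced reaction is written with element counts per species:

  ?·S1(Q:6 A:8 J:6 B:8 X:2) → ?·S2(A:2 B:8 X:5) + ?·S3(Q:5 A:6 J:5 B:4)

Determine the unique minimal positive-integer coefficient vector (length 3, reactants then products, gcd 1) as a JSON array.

Coefficients: [5, 2, 6]

Q: 5·6 = 30 | 2·0+6·5 = 30
A: 5·8 = 40 | 2·2+6·6 = 40
J: 5·6 = 30 | 2·0+6·5 = 30
B: 5·8 = 40 | 2·8+6·4 = 40
X: 5·2 = 10 | 2·5+6·0 = 10
gcd(5,2,6) = 1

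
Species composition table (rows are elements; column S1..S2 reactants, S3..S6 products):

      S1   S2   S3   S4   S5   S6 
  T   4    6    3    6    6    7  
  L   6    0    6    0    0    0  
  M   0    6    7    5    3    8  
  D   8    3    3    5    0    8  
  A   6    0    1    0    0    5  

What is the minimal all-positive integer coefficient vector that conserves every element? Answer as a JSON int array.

T: 1·4+6·6 = 40 | 1·3+3·6+2·6+1·7 = 40
L: 1·6+6·0 = 6 | 1·6+3·0+2·0+1·0 = 6
M: 1·0+6·6 = 36 | 1·7+3·5+2·3+1·8 = 36
D: 1·8+6·3 = 26 | 1·3+3·5+2·0+1·8 = 26
A: 1·6+6·0 = 6 | 1·1+3·0+2·0+1·5 = 6
gcd(1,6,1,3,2,1) = 1

Coefficients: [1, 6, 1, 3, 2, 1]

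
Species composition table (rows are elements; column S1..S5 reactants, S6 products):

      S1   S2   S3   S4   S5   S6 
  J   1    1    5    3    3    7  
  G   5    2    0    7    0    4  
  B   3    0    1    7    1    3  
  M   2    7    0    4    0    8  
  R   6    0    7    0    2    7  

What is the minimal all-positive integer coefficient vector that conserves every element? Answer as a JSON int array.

J: 1·1+6·1+4·5+1·3+4·3 = 42 | 6·7 = 42
G: 1·5+6·2+4·0+1·7+4·0 = 24 | 6·4 = 24
B: 1·3+6·0+4·1+1·7+4·1 = 18 | 6·3 = 18
M: 1·2+6·7+4·0+1·4+4·0 = 48 | 6·8 = 48
R: 1·6+6·0+4·7+1·0+4·2 = 42 | 6·7 = 42
gcd(1,6,4,1,4,6) = 1

Coefficients: [1, 6, 4, 1, 4, 6]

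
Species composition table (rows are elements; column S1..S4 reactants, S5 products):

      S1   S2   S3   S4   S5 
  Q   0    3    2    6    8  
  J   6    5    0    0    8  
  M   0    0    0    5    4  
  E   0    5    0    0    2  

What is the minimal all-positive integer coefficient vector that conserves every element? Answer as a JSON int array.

Q: 5·0+2·3+5·2+4·6 = 40 | 5·8 = 40
J: 5·6+2·5+5·0+4·0 = 40 | 5·8 = 40
M: 5·0+2·0+5·0+4·5 = 20 | 5·4 = 20
E: 5·0+2·5+5·0+4·0 = 10 | 5·2 = 10
gcd(5,2,5,4,5) = 1

Coefficients: [5, 2, 5, 4, 5]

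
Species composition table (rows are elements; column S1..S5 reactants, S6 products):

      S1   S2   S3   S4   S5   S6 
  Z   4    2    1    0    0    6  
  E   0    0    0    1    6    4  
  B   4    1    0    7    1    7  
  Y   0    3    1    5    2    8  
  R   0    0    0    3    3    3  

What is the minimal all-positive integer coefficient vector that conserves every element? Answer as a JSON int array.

Coefficients: [3, 6, 6, 2, 3, 5]

Z: 3·4+6·2+6·1+2·0+3·0 = 30 | 5·6 = 30
E: 3·0+6·0+6·0+2·1+3·6 = 20 | 5·4 = 20
B: 3·4+6·1+6·0+2·7+3·1 = 35 | 5·7 = 35
Y: 3·0+6·3+6·1+2·5+3·2 = 40 | 5·8 = 40
R: 3·0+6·0+6·0+2·3+3·3 = 15 | 5·3 = 15
gcd(3,6,6,2,3,5) = 1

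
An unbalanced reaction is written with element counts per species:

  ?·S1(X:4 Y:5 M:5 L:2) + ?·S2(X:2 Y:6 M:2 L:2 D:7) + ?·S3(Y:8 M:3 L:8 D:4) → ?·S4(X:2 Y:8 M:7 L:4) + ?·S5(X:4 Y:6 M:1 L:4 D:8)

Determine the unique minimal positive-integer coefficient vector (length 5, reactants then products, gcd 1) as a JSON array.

Coefficients: [6, 4, 3, 6, 5]

X: 6·4+4·2+3·0 = 32 | 6·2+5·4 = 32
Y: 6·5+4·6+3·8 = 78 | 6·8+5·6 = 78
M: 6·5+4·2+3·3 = 47 | 6·7+5·1 = 47
L: 6·2+4·2+3·8 = 44 | 6·4+5·4 = 44
D: 6·0+4·7+3·4 = 40 | 6·0+5·8 = 40
gcd(6,4,3,6,5) = 1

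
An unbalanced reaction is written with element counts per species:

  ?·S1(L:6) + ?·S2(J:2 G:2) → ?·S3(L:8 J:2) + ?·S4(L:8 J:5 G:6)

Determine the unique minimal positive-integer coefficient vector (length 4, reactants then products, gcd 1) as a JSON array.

Coefficients: [4, 6, 1, 2]

L: 4·6+6·0 = 24 | 1·8+2·8 = 24
J: 4·0+6·2 = 12 | 1·2+2·5 = 12
G: 4·0+6·2 = 12 | 1·0+2·6 = 12
gcd(4,6,1,2) = 1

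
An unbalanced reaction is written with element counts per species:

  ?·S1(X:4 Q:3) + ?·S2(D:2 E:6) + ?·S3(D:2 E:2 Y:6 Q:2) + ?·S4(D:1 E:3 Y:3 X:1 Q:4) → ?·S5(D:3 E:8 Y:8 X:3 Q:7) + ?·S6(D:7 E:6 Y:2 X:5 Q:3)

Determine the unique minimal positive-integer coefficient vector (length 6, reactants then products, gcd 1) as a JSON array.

Coefficients: [4, 4, 5, 4, 5, 1]

D: 4·0+4·2+5·2+4·1 = 22 | 5·3+1·7 = 22
E: 4·0+4·6+5·2+4·3 = 46 | 5·8+1·6 = 46
Y: 4·0+4·0+5·6+4·3 = 42 | 5·8+1·2 = 42
X: 4·4+4·0+5·0+4·1 = 20 | 5·3+1·5 = 20
Q: 4·3+4·0+5·2+4·4 = 38 | 5·7+1·3 = 38
gcd(4,4,5,4,5,1) = 1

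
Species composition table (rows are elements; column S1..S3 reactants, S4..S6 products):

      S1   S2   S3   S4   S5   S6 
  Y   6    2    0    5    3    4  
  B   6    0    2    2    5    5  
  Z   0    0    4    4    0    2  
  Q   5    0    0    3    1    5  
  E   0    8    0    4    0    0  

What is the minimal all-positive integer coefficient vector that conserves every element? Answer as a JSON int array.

Coefficients: [6, 1, 4, 2, 4, 4]

Y: 6·6+1·2+4·0 = 38 | 2·5+4·3+4·4 = 38
B: 6·6+1·0+4·2 = 44 | 2·2+4·5+4·5 = 44
Z: 6·0+1·0+4·4 = 16 | 2·4+4·0+4·2 = 16
Q: 6·5+1·0+4·0 = 30 | 2·3+4·1+4·5 = 30
E: 6·0+1·8+4·0 = 8 | 2·4+4·0+4·0 = 8
gcd(6,1,4,2,4,4) = 1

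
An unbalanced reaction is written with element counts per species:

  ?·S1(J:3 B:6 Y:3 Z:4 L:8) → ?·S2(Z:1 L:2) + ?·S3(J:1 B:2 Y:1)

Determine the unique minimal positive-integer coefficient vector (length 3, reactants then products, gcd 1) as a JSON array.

J: 1·3 = 3 | 4·0+3·1 = 3
B: 1·6 = 6 | 4·0+3·2 = 6
Y: 1·3 = 3 | 4·0+3·1 = 3
Z: 1·4 = 4 | 4·1+3·0 = 4
L: 1·8 = 8 | 4·2+3·0 = 8
gcd(1,4,3) = 1

Coefficients: [1, 4, 3]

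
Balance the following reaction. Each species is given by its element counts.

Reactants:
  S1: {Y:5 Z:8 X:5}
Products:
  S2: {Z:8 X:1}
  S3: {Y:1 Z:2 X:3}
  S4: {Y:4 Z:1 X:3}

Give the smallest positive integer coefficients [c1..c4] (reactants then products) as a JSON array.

Y: 5·5 = 25 | 4·0+1·1+6·4 = 25
Z: 5·8 = 40 | 4·8+1·2+6·1 = 40
X: 5·5 = 25 | 4·1+1·3+6·3 = 25
gcd(5,4,1,6) = 1

Coefficients: [5, 4, 1, 6]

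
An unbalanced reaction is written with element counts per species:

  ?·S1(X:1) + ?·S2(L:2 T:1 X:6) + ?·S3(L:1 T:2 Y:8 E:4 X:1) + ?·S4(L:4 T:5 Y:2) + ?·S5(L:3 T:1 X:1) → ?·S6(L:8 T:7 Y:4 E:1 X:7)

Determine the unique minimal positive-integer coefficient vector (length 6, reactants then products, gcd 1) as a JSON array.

Coefficients: [6, 3, 1, 4, 3, 4]

L: 6·0+3·2+1·1+4·4+3·3 = 32 | 4·8 = 32
T: 6·0+3·1+1·2+4·5+3·1 = 28 | 4·7 = 28
Y: 6·0+3·0+1·8+4·2+3·0 = 16 | 4·4 = 16
E: 6·0+3·0+1·4+4·0+3·0 = 4 | 4·1 = 4
X: 6·1+3·6+1·1+4·0+3·1 = 28 | 4·7 = 28
gcd(6,3,1,4,3,4) = 1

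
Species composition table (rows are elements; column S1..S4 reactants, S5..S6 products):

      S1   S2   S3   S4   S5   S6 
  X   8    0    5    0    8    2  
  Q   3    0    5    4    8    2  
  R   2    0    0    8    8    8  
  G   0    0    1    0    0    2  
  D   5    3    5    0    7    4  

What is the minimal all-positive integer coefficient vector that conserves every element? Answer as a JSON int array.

Coefficients: [4, 3, 2, 5, 5, 1]

X: 4·8+3·0+2·5+5·0 = 42 | 5·8+1·2 = 42
Q: 4·3+3·0+2·5+5·4 = 42 | 5·8+1·2 = 42
R: 4·2+3·0+2·0+5·8 = 48 | 5·8+1·8 = 48
G: 4·0+3·0+2·1+5·0 = 2 | 5·0+1·2 = 2
D: 4·5+3·3+2·5+5·0 = 39 | 5·7+1·4 = 39
gcd(4,3,2,5,5,1) = 1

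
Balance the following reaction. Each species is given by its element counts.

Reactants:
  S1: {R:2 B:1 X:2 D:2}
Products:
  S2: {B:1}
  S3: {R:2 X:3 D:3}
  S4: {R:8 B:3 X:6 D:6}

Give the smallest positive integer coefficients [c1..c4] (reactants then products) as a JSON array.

R: 6·2 = 12 | 3·0+2·2+1·8 = 12
B: 6·1 = 6 | 3·1+2·0+1·3 = 6
X: 6·2 = 12 | 3·0+2·3+1·6 = 12
D: 6·2 = 12 | 3·0+2·3+1·6 = 12
gcd(6,3,2,1) = 1

Coefficients: [6, 3, 2, 1]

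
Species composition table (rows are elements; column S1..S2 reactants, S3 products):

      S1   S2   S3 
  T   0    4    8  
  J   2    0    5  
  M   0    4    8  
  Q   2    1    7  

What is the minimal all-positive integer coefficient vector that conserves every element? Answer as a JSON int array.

Coefficients: [5, 4, 2]

T: 5·0+4·4 = 16 | 2·8 = 16
J: 5·2+4·0 = 10 | 2·5 = 10
M: 5·0+4·4 = 16 | 2·8 = 16
Q: 5·2+4·1 = 14 | 2·7 = 14
gcd(5,4,2) = 1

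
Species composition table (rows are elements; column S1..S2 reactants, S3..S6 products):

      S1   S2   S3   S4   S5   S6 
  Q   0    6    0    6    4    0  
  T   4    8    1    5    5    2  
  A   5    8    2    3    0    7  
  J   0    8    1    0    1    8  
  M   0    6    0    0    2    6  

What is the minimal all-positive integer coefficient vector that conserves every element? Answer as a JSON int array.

Q: 1·0+4·6 = 24 | 5·0+2·6+3·4+3·0 = 24
T: 1·4+4·8 = 36 | 5·1+2·5+3·5+3·2 = 36
A: 1·5+4·8 = 37 | 5·2+2·3+3·0+3·7 = 37
J: 1·0+4·8 = 32 | 5·1+2·0+3·1+3·8 = 32
M: 1·0+4·6 = 24 | 5·0+2·0+3·2+3·6 = 24
gcd(1,4,5,2,3,3) = 1

Coefficients: [1, 4, 5, 2, 3, 3]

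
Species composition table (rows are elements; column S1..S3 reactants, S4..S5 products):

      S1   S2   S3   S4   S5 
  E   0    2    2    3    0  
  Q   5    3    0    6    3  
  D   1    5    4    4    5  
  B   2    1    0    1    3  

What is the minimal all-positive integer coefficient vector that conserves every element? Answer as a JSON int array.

Coefficients: [6, 1, 5, 4, 3]

E: 6·0+1·2+5·2 = 12 | 4·3+3·0 = 12
Q: 6·5+1·3+5·0 = 33 | 4·6+3·3 = 33
D: 6·1+1·5+5·4 = 31 | 4·4+3·5 = 31
B: 6·2+1·1+5·0 = 13 | 4·1+3·3 = 13
gcd(6,1,5,4,3) = 1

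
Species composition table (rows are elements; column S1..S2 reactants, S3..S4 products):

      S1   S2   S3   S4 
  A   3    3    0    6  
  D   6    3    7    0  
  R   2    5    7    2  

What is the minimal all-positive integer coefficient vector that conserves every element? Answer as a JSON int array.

A: 1·3+5·3 = 18 | 3·0+3·6 = 18
D: 1·6+5·3 = 21 | 3·7+3·0 = 21
R: 1·2+5·5 = 27 | 3·7+3·2 = 27
gcd(1,5,3,3) = 1

Coefficients: [1, 5, 3, 3]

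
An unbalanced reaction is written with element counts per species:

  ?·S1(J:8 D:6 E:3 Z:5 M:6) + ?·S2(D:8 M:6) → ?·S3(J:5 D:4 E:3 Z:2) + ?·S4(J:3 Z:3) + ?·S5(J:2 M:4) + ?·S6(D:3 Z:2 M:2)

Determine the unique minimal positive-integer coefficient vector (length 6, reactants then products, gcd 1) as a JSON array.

J: 5·8+1·0 = 40 | 5·5+1·3+6·2+6·0 = 40
D: 5·6+1·8 = 38 | 5·4+1·0+6·0+6·3 = 38
E: 5·3+1·0 = 15 | 5·3+1·0+6·0+6·0 = 15
Z: 5·5+1·0 = 25 | 5·2+1·3+6·0+6·2 = 25
M: 5·6+1·6 = 36 | 5·0+1·0+6·4+6·2 = 36
gcd(5,1,5,1,6,6) = 1

Coefficients: [5, 1, 5, 1, 6, 6]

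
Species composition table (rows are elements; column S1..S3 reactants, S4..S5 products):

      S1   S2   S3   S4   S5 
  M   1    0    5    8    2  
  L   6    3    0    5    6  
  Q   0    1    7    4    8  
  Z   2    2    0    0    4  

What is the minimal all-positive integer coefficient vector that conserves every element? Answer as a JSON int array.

Coefficients: [5, 1, 5, 3, 3]

M: 5·1+1·0+5·5 = 30 | 3·8+3·2 = 30
L: 5·6+1·3+5·0 = 33 | 3·5+3·6 = 33
Q: 5·0+1·1+5·7 = 36 | 3·4+3·8 = 36
Z: 5·2+1·2+5·0 = 12 | 3·0+3·4 = 12
gcd(5,1,5,3,3) = 1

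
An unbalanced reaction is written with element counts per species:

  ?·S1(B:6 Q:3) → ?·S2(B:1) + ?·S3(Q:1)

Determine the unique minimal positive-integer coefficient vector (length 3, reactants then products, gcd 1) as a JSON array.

Coefficients: [1, 6, 3]

B: 1·6 = 6 | 6·1+3·0 = 6
Q: 1·3 = 3 | 6·0+3·1 = 3
gcd(1,6,3) = 1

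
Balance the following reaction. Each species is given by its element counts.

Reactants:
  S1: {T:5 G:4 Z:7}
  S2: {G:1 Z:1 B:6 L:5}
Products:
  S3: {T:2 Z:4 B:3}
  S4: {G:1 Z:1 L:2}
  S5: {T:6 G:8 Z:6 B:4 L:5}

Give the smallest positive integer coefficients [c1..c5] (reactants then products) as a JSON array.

T: 6·5+5·0 = 30 | 6·2+5·0+3·6 = 30
G: 6·4+5·1 = 29 | 6·0+5·1+3·8 = 29
Z: 6·7+5·1 = 47 | 6·4+5·1+3·6 = 47
B: 6·0+5·6 = 30 | 6·3+5·0+3·4 = 30
L: 6·0+5·5 = 25 | 6·0+5·2+3·5 = 25
gcd(6,5,6,5,3) = 1

Coefficients: [6, 5, 6, 5, 3]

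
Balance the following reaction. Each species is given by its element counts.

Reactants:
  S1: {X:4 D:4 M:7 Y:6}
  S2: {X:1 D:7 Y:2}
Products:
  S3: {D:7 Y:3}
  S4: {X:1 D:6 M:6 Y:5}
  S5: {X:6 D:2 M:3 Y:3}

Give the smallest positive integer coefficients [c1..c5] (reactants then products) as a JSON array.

X: 6·4+5·1 = 29 | 3·0+5·1+4·6 = 29
D: 6·4+5·7 = 59 | 3·7+5·6+4·2 = 59
M: 6·7+5·0 = 42 | 3·0+5·6+4·3 = 42
Y: 6·6+5·2 = 46 | 3·3+5·5+4·3 = 46
gcd(6,5,3,5,4) = 1

Coefficients: [6, 5, 3, 5, 4]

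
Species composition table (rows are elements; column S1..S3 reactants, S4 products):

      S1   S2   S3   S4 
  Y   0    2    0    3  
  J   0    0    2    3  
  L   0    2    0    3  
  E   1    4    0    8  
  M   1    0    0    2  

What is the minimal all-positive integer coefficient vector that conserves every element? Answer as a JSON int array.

Coefficients: [4, 3, 3, 2]

Y: 4·0+3·2+3·0 = 6 | 2·3 = 6
J: 4·0+3·0+3·2 = 6 | 2·3 = 6
L: 4·0+3·2+3·0 = 6 | 2·3 = 6
E: 4·1+3·4+3·0 = 16 | 2·8 = 16
M: 4·1+3·0+3·0 = 4 | 2·2 = 4
gcd(4,3,3,2) = 1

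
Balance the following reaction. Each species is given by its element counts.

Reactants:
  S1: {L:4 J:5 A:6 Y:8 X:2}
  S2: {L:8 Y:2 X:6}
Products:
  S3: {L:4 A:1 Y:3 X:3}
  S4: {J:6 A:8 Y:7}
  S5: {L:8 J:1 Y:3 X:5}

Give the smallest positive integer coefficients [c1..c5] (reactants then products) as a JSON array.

Coefficients: [6, 5, 4, 4, 6]

L: 6·4+5·8 = 64 | 4·4+4·0+6·8 = 64
J: 6·5+5·0 = 30 | 4·0+4·6+6·1 = 30
A: 6·6+5·0 = 36 | 4·1+4·8+6·0 = 36
Y: 6·8+5·2 = 58 | 4·3+4·7+6·3 = 58
X: 6·2+5·6 = 42 | 4·3+4·0+6·5 = 42
gcd(6,5,4,4,6) = 1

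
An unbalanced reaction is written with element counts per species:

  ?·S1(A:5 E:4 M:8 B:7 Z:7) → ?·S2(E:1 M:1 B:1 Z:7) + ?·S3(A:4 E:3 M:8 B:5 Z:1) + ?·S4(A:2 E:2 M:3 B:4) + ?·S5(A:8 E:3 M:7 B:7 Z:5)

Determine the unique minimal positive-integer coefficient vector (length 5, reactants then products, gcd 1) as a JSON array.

Coefficients: [4, 3, 2, 2, 1]

A: 4·5 = 20 | 3·0+2·4+2·2+1·8 = 20
E: 4·4 = 16 | 3·1+2·3+2·2+1·3 = 16
M: 4·8 = 32 | 3·1+2·8+2·3+1·7 = 32
B: 4·7 = 28 | 3·1+2·5+2·4+1·7 = 28
Z: 4·7 = 28 | 3·7+2·1+2·0+1·5 = 28
gcd(4,3,2,2,1) = 1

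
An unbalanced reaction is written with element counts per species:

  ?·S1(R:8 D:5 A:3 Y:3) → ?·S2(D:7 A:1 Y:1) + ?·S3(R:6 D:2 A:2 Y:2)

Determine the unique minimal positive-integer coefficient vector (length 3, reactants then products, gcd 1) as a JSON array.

Coefficients: [3, 1, 4]

R: 3·8 = 24 | 1·0+4·6 = 24
D: 3·5 = 15 | 1·7+4·2 = 15
A: 3·3 = 9 | 1·1+4·2 = 9
Y: 3·3 = 9 | 1·1+4·2 = 9
gcd(3,1,4) = 1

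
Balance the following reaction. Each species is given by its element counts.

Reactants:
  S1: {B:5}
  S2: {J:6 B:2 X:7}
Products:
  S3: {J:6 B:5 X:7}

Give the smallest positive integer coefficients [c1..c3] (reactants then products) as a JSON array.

J: 3·0+5·6 = 30 | 5·6 = 30
B: 3·5+5·2 = 25 | 5·5 = 25
X: 3·0+5·7 = 35 | 5·7 = 35
gcd(3,5,5) = 1

Coefficients: [3, 5, 5]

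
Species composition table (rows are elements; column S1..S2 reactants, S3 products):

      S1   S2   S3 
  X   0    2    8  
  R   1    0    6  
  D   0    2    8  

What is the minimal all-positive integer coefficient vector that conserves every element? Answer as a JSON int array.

X: 6·0+4·2 = 8 | 1·8 = 8
R: 6·1+4·0 = 6 | 1·6 = 6
D: 6·0+4·2 = 8 | 1·8 = 8
gcd(6,4,1) = 1

Coefficients: [6, 4, 1]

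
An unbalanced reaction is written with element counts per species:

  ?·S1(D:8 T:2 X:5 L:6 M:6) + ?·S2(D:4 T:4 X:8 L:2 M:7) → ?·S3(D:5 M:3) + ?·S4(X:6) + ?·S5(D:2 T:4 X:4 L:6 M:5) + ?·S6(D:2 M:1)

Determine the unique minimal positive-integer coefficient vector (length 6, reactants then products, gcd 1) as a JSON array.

Coefficients: [4, 3, 6, 4, 5, 2]

D: 4·8+3·4 = 44 | 6·5+4·0+5·2+2·2 = 44
T: 4·2+3·4 = 20 | 6·0+4·0+5·4+2·0 = 20
X: 4·5+3·8 = 44 | 6·0+4·6+5·4+2·0 = 44
L: 4·6+3·2 = 30 | 6·0+4·0+5·6+2·0 = 30
M: 4·6+3·7 = 45 | 6·3+4·0+5·5+2·1 = 45
gcd(4,3,6,4,5,2) = 1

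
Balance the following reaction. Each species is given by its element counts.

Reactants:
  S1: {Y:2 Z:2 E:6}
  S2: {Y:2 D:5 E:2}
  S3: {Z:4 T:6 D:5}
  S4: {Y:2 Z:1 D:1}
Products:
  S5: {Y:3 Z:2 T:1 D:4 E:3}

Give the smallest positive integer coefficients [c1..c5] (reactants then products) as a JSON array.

Y: 2·2+3·2+1·0+4·2 = 18 | 6·3 = 18
Z: 2·2+3·0+1·4+4·1 = 12 | 6·2 = 12
T: 2·0+3·0+1·6+4·0 = 6 | 6·1 = 6
D: 2·0+3·5+1·5+4·1 = 24 | 6·4 = 24
E: 2·6+3·2+1·0+4·0 = 18 | 6·3 = 18
gcd(2,3,1,4,6) = 1

Coefficients: [2, 3, 1, 4, 6]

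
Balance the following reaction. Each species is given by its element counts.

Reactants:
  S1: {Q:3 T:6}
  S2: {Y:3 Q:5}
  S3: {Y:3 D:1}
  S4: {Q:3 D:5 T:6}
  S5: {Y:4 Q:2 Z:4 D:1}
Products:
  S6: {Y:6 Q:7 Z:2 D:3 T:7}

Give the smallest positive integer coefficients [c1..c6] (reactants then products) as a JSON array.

Coefficients: [5, 3, 5, 2, 3, 6]

Y: 5·0+3·3+5·3+2·0+3·4 = 36 | 6·6 = 36
Q: 5·3+3·5+5·0+2·3+3·2 = 42 | 6·7 = 42
Z: 5·0+3·0+5·0+2·0+3·4 = 12 | 6·2 = 12
D: 5·0+3·0+5·1+2·5+3·1 = 18 | 6·3 = 18
T: 5·6+3·0+5·0+2·6+3·0 = 42 | 6·7 = 42
gcd(5,3,5,2,3,6) = 1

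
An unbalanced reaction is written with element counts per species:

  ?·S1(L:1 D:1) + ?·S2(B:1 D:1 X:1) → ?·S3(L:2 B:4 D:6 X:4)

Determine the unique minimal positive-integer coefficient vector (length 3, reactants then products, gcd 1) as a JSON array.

L: 2·1+4·0 = 2 | 1·2 = 2
B: 2·0+4·1 = 4 | 1·4 = 4
D: 2·1+4·1 = 6 | 1·6 = 6
X: 2·0+4·1 = 4 | 1·4 = 4
gcd(2,4,1) = 1

Coefficients: [2, 4, 1]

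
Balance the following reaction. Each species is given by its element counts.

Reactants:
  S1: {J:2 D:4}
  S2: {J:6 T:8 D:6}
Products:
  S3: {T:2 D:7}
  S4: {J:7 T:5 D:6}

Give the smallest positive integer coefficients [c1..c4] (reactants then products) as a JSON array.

J: 5·2+3·6 = 28 | 2·0+4·7 = 28
T: 5·0+3·8 = 24 | 2·2+4·5 = 24
D: 5·4+3·6 = 38 | 2·7+4·6 = 38
gcd(5,3,2,4) = 1

Coefficients: [5, 3, 2, 4]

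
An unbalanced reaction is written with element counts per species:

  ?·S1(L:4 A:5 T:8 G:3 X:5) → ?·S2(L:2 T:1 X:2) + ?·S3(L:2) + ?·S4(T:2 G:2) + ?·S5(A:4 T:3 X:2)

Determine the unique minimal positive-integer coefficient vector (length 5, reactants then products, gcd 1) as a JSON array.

Coefficients: [4, 5, 3, 6, 5]

L: 4·4 = 16 | 5·2+3·2+6·0+5·0 = 16
A: 4·5 = 20 | 5·0+3·0+6·0+5·4 = 20
T: 4·8 = 32 | 5·1+3·0+6·2+5·3 = 32
G: 4·3 = 12 | 5·0+3·0+6·2+5·0 = 12
X: 4·5 = 20 | 5·2+3·0+6·0+5·2 = 20
gcd(4,5,3,6,5) = 1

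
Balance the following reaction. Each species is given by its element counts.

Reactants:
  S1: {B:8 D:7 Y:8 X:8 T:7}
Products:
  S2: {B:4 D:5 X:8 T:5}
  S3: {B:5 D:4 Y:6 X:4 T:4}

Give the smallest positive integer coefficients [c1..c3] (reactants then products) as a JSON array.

B: 3·8 = 24 | 1·4+4·5 = 24
D: 3·7 = 21 | 1·5+4·4 = 21
Y: 3·8 = 24 | 1·0+4·6 = 24
X: 3·8 = 24 | 1·8+4·4 = 24
T: 3·7 = 21 | 1·5+4·4 = 21
gcd(3,1,4) = 1

Coefficients: [3, 1, 4]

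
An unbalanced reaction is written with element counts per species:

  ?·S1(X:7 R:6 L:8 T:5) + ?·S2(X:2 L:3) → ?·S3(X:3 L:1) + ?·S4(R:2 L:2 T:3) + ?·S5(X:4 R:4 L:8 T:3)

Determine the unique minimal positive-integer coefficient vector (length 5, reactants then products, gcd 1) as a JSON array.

X: 3·7+5·2 = 31 | 5·3+1·0+4·4 = 31
R: 3·6+5·0 = 18 | 5·0+1·2+4·4 = 18
L: 3·8+5·3 = 39 | 5·1+1·2+4·8 = 39
T: 3·5+5·0 = 15 | 5·0+1·3+4·3 = 15
gcd(3,5,5,1,4) = 1

Coefficients: [3, 5, 5, 1, 4]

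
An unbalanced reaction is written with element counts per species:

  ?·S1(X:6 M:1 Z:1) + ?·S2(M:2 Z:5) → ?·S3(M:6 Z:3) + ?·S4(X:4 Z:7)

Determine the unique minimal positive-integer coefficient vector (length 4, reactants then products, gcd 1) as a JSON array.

X: 2·6+5·0 = 12 | 2·0+3·4 = 12
M: 2·1+5·2 = 12 | 2·6+3·0 = 12
Z: 2·1+5·5 = 27 | 2·3+3·7 = 27
gcd(2,5,2,3) = 1

Coefficients: [2, 5, 2, 3]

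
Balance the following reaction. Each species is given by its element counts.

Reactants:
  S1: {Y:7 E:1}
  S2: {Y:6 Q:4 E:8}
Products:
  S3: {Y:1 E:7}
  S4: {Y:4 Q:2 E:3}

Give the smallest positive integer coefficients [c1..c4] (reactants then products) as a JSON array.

Y: 1·7+3·6 = 25 | 1·1+6·4 = 25
Q: 1·0+3·4 = 12 | 1·0+6·2 = 12
E: 1·1+3·8 = 25 | 1·7+6·3 = 25
gcd(1,3,1,6) = 1

Coefficients: [1, 3, 1, 6]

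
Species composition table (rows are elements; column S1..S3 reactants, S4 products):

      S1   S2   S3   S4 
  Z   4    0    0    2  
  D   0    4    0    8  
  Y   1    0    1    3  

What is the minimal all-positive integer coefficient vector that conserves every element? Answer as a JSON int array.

Z: 1·4+4·0+5·0 = 4 | 2·2 = 4
D: 1·0+4·4+5·0 = 16 | 2·8 = 16
Y: 1·1+4·0+5·1 = 6 | 2·3 = 6
gcd(1,4,5,2) = 1

Coefficients: [1, 4, 5, 2]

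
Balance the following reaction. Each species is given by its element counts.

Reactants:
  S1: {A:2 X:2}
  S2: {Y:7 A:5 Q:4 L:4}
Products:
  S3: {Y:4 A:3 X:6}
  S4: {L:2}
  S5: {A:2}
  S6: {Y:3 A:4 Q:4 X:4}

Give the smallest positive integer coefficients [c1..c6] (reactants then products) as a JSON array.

Y: 5·0+1·7 = 7 | 1·4+2·0+4·0+1·3 = 7
A: 5·2+1·5 = 15 | 1·3+2·0+4·2+1·4 = 15
Q: 5·0+1·4 = 4 | 1·0+2·0+4·0+1·4 = 4
X: 5·2+1·0 = 10 | 1·6+2·0+4·0+1·4 = 10
L: 5·0+1·4 = 4 | 1·0+2·2+4·0+1·0 = 4
gcd(5,1,1,2,4,1) = 1

Coefficients: [5, 1, 1, 2, 4, 1]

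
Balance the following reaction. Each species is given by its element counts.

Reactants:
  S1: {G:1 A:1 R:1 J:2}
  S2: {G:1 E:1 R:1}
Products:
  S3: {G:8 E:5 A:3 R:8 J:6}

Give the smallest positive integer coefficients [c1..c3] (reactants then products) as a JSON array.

Coefficients: [3, 5, 1]

G: 3·1+5·1 = 8 | 1·8 = 8
E: 3·0+5·1 = 5 | 1·5 = 5
A: 3·1+5·0 = 3 | 1·3 = 3
R: 3·1+5·1 = 8 | 1·8 = 8
J: 3·2+5·0 = 6 | 1·6 = 6
gcd(3,5,1) = 1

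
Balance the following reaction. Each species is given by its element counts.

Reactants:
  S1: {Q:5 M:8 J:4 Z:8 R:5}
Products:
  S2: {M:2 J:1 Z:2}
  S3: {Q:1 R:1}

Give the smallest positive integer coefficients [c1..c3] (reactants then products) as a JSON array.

Coefficients: [1, 4, 5]

Q: 1·5 = 5 | 4·0+5·1 = 5
M: 1·8 = 8 | 4·2+5·0 = 8
J: 1·4 = 4 | 4·1+5·0 = 4
Z: 1·8 = 8 | 4·2+5·0 = 8
R: 1·5 = 5 | 4·0+5·1 = 5
gcd(1,4,5) = 1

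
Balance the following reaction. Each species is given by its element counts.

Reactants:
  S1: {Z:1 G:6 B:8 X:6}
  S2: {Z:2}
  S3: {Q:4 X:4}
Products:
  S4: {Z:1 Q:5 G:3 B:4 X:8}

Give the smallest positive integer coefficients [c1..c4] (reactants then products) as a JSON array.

Z: 2·1+1·2+5·0 = 4 | 4·1 = 4
Q: 2·0+1·0+5·4 = 20 | 4·5 = 20
G: 2·6+1·0+5·0 = 12 | 4·3 = 12
B: 2·8+1·0+5·0 = 16 | 4·4 = 16
X: 2·6+1·0+5·4 = 32 | 4·8 = 32
gcd(2,1,5,4) = 1

Coefficients: [2, 1, 5, 4]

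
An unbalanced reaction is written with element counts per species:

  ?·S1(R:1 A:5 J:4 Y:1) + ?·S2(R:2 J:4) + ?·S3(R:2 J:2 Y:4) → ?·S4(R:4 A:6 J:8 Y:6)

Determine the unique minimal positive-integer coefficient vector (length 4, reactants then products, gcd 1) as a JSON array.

R: 6·1+1·2+6·2 = 20 | 5·4 = 20
A: 6·5+1·0+6·0 = 30 | 5·6 = 30
J: 6·4+1·4+6·2 = 40 | 5·8 = 40
Y: 6·1+1·0+6·4 = 30 | 5·6 = 30
gcd(6,1,6,5) = 1

Coefficients: [6, 1, 6, 5]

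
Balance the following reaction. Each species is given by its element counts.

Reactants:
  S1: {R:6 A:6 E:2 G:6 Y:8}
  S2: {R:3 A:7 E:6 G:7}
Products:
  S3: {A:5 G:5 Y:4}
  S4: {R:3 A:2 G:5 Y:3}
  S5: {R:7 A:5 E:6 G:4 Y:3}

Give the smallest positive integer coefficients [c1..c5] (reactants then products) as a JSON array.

Coefficients: [3, 2, 3, 1, 3]

R: 3·6+2·3 = 24 | 3·0+1·3+3·7 = 24
A: 3·6+2·7 = 32 | 3·5+1·2+3·5 = 32
E: 3·2+2·6 = 18 | 3·0+1·0+3·6 = 18
G: 3·6+2·7 = 32 | 3·5+1·5+3·4 = 32
Y: 3·8+2·0 = 24 | 3·4+1·3+3·3 = 24
gcd(3,2,3,1,3) = 1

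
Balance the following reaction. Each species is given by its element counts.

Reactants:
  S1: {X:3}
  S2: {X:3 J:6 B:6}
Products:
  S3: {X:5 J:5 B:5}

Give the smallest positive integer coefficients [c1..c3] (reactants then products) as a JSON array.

Coefficients: [5, 5, 6]

X: 5·3+5·3 = 30 | 6·5 = 30
J: 5·0+5·6 = 30 | 6·5 = 30
B: 5·0+5·6 = 30 | 6·5 = 30
gcd(5,5,6) = 1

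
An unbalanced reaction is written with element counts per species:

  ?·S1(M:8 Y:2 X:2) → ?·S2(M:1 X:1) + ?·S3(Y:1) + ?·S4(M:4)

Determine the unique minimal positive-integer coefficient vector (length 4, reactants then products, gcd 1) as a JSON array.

Coefficients: [2, 4, 4, 3]

M: 2·8 = 16 | 4·1+4·0+3·4 = 16
Y: 2·2 = 4 | 4·0+4·1+3·0 = 4
X: 2·2 = 4 | 4·1+4·0+3·0 = 4
gcd(2,4,4,3) = 1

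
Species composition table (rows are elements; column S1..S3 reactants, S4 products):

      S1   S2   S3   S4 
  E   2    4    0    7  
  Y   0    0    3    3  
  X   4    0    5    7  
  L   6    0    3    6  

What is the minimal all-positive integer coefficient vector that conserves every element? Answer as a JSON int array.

E: 1·2+3·4+2·0 = 14 | 2·7 = 14
Y: 1·0+3·0+2·3 = 6 | 2·3 = 6
X: 1·4+3·0+2·5 = 14 | 2·7 = 14
L: 1·6+3·0+2·3 = 12 | 2·6 = 12
gcd(1,3,2,2) = 1

Coefficients: [1, 3, 2, 2]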